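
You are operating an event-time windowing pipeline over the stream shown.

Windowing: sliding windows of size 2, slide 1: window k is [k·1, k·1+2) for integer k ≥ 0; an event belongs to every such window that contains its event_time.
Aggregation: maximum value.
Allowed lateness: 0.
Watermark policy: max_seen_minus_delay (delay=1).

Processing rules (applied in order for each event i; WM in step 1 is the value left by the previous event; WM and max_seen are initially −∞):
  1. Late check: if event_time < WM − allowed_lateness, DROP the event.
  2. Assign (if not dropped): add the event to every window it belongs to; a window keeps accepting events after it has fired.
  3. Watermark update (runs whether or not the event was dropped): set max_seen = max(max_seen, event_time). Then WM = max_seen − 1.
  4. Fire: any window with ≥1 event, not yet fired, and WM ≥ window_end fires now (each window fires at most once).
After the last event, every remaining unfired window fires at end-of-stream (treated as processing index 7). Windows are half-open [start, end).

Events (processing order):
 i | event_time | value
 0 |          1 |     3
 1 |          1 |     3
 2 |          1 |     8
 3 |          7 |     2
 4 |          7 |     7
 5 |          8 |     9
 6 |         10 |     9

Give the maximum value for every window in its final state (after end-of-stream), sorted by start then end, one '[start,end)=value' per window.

[0,2)=8 [1,3)=8 [6,8)=7 [7,9)=9 [8,10)=9 [9,11)=9 [10,12)=9

i=0 t=1 v=3: → [1,3),[0,2); WM=0
i=1 t=1 v=3: → [1,3),[0,2); WM=0
i=2 t=1 v=8: → [1,3),[0,2); WM=0
i=3 t=7 v=2: → [7,9),[6,8); WM=6; [0,2) fires=8 [1,3) fires=8
i=4 t=7 v=7: → [7,9),[6,8); WM=6
i=5 t=8 v=9: → [8,10),[7,9); WM=7
i=6 t=10 v=9: → [10,12),[9,11); WM=9; [6,8) fires=7 [7,9) fires=9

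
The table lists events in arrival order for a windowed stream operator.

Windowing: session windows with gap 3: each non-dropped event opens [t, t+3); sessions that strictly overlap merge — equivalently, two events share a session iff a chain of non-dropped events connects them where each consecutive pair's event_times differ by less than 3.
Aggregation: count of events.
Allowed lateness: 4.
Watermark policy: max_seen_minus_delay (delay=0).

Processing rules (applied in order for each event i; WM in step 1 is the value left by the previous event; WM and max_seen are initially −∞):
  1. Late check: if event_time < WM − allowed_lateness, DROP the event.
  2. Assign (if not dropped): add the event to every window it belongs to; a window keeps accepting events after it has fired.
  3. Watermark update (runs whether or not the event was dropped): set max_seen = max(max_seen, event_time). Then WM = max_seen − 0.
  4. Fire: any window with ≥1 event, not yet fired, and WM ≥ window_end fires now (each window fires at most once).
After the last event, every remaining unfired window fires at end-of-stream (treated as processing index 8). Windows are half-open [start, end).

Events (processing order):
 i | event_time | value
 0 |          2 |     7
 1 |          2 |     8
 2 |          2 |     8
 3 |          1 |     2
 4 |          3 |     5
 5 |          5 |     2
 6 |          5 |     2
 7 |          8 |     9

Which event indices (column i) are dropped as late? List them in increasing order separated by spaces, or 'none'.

i=0 t=2 v=7: → [2,5); WM=2
i=1 t=2 v=8: → [2,5); WM=2
i=2 t=2 v=8: → [2,5); WM=2
i=3 t=1 v=2: → [1,5); WM=2
i=4 t=3 v=5: → [1,6); WM=3
i=5 t=5 v=2: → [1,8); WM=5
i=6 t=5 v=2: → [1,8); WM=5
i=7 t=8 v=9: → [8,11); WM=8

none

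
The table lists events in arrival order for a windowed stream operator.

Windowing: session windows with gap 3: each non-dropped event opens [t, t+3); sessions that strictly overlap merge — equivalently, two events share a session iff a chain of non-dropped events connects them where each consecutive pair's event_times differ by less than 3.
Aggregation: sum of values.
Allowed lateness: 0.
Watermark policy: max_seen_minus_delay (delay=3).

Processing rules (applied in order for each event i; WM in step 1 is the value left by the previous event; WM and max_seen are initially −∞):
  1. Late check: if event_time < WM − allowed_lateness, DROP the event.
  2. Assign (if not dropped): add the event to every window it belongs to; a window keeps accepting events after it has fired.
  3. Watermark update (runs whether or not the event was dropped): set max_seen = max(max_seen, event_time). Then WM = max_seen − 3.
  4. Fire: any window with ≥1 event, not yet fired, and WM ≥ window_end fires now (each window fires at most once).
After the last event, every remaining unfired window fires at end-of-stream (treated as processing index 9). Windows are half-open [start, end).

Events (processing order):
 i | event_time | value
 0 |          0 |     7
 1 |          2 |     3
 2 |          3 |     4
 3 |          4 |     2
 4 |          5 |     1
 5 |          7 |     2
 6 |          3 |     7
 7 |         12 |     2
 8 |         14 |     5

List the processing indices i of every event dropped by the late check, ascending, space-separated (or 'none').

6

i=0 t=0 v=7: → [0,3); WM=-3
i=1 t=2 v=3: → [0,5); WM=-1
i=2 t=3 v=4: → [0,6); WM=0
i=3 t=4 v=2: → [0,7); WM=1
i=4 t=5 v=1: → [0,8); WM=2
i=5 t=7 v=2: → [0,10); WM=4
i=6 t=3 v=7: DROP (t<4-0); WM=4
i=7 t=12 v=2: → [12,15); WM=9
i=8 t=14 v=5: → [12,17); WM=11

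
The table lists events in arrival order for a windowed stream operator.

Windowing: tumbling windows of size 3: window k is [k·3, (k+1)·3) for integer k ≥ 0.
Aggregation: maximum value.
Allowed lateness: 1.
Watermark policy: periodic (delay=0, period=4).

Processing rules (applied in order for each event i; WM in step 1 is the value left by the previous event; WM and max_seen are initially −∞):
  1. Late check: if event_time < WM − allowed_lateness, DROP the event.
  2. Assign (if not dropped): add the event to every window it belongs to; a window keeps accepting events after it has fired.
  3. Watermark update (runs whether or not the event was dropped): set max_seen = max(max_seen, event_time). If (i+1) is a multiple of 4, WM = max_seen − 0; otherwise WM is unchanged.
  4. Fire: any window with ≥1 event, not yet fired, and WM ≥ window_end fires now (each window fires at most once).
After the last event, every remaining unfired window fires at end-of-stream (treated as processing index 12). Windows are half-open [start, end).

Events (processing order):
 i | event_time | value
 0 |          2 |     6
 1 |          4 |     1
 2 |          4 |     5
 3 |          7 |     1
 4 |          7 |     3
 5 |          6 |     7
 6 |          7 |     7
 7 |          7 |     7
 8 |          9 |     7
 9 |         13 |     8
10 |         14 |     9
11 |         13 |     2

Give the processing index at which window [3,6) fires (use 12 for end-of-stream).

3

i=0 t=2 v=6: → [0,3); WM=−∞
i=1 t=4 v=1: → [3,6); WM=−∞
i=2 t=4 v=5: → [3,6); WM=−∞
i=3 t=7 v=1: → [6,9); WM=7; [0,3) fires=6 [3,6) fires=5
i=4 t=7 v=3: → [6,9); WM=7
i=5 t=6 v=7: → [6,9); WM=7
i=6 t=7 v=7: → [6,9); WM=7
i=7 t=7 v=7: → [6,9); WM=7
i=8 t=9 v=7: → [9,12); WM=7
i=9 t=13 v=8: → [12,15); WM=7
i=10 t=14 v=9: → [12,15); WM=7
i=11 t=13 v=2: → [12,15); WM=14; [6,9) fires=7 [9,12) fires=7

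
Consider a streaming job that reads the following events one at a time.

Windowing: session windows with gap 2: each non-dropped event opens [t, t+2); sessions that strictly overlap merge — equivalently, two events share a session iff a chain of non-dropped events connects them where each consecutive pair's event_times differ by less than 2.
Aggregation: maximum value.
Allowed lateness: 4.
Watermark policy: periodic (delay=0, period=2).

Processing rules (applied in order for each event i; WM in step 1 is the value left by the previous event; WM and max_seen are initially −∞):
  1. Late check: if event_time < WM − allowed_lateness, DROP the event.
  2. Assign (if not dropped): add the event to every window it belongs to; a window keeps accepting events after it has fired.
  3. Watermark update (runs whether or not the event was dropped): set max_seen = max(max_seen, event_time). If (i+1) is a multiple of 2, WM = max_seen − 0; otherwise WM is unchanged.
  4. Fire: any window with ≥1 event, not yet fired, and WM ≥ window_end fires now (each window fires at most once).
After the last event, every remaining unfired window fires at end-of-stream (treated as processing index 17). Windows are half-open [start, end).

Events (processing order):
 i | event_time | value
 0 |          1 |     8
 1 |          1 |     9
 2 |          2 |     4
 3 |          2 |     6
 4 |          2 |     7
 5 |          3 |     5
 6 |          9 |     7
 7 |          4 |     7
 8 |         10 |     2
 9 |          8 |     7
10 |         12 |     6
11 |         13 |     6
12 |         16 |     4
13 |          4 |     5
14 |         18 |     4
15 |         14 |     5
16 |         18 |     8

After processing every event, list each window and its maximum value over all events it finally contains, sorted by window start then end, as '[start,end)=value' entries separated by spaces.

[1,6)=9 [8,12)=7 [12,16)=6 [16,18)=4 [18,20)=8

i=0 t=1 v=8: → [1,3); WM=−∞
i=1 t=1 v=9: → [1,3); WM=1
i=2 t=2 v=4: → [1,4); WM=1
i=3 t=2 v=6: → [1,4); WM=2
i=4 t=2 v=7: → [1,4); WM=2
i=5 t=3 v=5: → [1,5); WM=3
i=6 t=9 v=7: → [9,11); WM=3
i=7 t=4 v=7: → [1,6); WM=9
i=8 t=10 v=2: → [9,12); WM=9
i=9 t=8 v=7: → [8,12); WM=10
i=10 t=12 v=6: → [12,14); WM=10
i=11 t=13 v=6: → [12,15); WM=13
i=12 t=16 v=4: → [16,18); WM=13
i=13 t=4 v=5: DROP (t<13-4); WM=16
i=14 t=18 v=4: → [18,20); WM=16
i=15 t=14 v=5: → [12,16); WM=18
i=16 t=18 v=8: → [18,20); WM=18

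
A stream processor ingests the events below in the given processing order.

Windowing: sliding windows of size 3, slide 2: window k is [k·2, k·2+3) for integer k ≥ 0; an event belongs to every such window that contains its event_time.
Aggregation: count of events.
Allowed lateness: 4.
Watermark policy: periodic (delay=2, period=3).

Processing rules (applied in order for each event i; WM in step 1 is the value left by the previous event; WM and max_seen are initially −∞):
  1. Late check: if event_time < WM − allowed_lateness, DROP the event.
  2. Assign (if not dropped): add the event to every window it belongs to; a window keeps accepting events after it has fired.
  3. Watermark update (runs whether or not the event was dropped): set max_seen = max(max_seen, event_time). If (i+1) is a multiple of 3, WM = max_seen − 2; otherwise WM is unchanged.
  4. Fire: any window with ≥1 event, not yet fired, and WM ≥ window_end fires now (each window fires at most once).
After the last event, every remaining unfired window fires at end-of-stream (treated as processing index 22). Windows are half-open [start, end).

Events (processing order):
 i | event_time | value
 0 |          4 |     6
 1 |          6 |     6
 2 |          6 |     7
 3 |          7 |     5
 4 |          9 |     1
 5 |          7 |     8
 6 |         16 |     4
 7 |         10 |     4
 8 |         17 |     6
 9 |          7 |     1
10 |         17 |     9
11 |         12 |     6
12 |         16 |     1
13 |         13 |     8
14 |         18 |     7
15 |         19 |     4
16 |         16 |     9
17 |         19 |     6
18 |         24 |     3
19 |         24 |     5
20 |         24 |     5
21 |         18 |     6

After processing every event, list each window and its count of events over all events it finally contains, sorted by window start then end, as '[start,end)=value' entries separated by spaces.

i=0 t=4 v=6: → [4,7),[2,5); WM=−∞
i=1 t=6 v=6: → [6,9),[4,7); WM=−∞
i=2 t=6 v=7: → [6,9),[4,7); WM=4
i=3 t=7 v=5: → [6,9); WM=4
i=4 t=9 v=1: → [8,11); WM=4
i=5 t=7 v=8: → [6,9); WM=7; [2,5) fires=1 [4,7) fires=3
i=6 t=16 v=4: → [16,19),[14,17); WM=7
i=7 t=10 v=4: → [10,13),[8,11); WM=7
i=8 t=17 v=6: → [16,19); WM=15; [6,9) fires=4 [8,11) fires=2 [10,13) fires=1
i=9 t=7 v=1: DROP (t<15-4); WM=15
i=10 t=17 v=9: → [16,19); WM=15
i=11 t=12 v=6: → [12,15),[10,13); WM=15; [12,15) fires=1
i=12 t=16 v=1: → [16,19),[14,17); WM=15
i=13 t=13 v=8: → [12,15); WM=15
i=14 t=18 v=7: → [18,21),[16,19); WM=16
i=15 t=19 v=4: → [18,21); WM=16
i=16 t=16 v=9: → [16,19),[14,17); WM=16
i=17 t=19 v=6: → [18,21); WM=17; [14,17) fires=3
i=18 t=24 v=3: → [24,27),[22,25); WM=17
i=19 t=24 v=5: → [24,27),[22,25); WM=17
i=20 t=24 v=5: → [24,27),[22,25); WM=22; [16,19) fires=6 [18,21) fires=3
i=21 t=18 v=6: → [18,21),[16,19); WM=22

[2,5)=1 [4,7)=3 [6,9)=4 [8,11)=2 [10,13)=2 [12,15)=2 [14,17)=3 [16,19)=7 [18,21)=4 [22,25)=3 [24,27)=3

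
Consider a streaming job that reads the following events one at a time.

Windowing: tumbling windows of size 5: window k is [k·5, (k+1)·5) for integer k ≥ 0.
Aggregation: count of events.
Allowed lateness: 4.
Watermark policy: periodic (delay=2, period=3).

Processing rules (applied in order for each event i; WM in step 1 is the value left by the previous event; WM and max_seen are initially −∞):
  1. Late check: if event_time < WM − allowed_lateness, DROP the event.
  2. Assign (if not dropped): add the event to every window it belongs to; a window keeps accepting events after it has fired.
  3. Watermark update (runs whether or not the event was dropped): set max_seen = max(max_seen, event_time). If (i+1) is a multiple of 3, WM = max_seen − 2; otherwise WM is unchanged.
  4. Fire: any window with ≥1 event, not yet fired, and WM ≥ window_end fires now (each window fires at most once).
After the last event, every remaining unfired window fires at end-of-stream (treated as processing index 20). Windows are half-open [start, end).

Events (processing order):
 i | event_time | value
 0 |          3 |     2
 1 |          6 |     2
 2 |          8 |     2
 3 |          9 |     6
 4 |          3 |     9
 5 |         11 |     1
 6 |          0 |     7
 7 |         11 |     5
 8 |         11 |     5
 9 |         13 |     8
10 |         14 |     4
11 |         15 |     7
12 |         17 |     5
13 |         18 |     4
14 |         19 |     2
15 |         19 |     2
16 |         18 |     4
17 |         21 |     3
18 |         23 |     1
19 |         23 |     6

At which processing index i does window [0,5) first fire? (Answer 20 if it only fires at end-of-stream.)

i=0 t=3 v=2: → [0,5); WM=−∞
i=1 t=6 v=2: → [5,10); WM=−∞
i=2 t=8 v=2: → [5,10); WM=6; [0,5) fires=1
i=3 t=9 v=6: → [5,10); WM=6
i=4 t=3 v=9: → [0,5); WM=6
i=5 t=11 v=1: → [10,15); WM=9
i=6 t=0 v=7: DROP (t<9-4); WM=9
i=7 t=11 v=5: → [10,15); WM=9
i=8 t=11 v=5: → [10,15); WM=9
i=9 t=13 v=8: → [10,15); WM=9
i=10 t=14 v=4: → [10,15); WM=9
i=11 t=15 v=7: → [15,20); WM=13; [5,10) fires=3
i=12 t=17 v=5: → [15,20); WM=13
i=13 t=18 v=4: → [15,20); WM=13
i=14 t=19 v=2: → [15,20); WM=17; [10,15) fires=5
i=15 t=19 v=2: → [15,20); WM=17
i=16 t=18 v=4: → [15,20); WM=17
i=17 t=21 v=3: → [20,25); WM=19
i=18 t=23 v=1: → [20,25); WM=19
i=19 t=23 v=6: → [20,25); WM=19

2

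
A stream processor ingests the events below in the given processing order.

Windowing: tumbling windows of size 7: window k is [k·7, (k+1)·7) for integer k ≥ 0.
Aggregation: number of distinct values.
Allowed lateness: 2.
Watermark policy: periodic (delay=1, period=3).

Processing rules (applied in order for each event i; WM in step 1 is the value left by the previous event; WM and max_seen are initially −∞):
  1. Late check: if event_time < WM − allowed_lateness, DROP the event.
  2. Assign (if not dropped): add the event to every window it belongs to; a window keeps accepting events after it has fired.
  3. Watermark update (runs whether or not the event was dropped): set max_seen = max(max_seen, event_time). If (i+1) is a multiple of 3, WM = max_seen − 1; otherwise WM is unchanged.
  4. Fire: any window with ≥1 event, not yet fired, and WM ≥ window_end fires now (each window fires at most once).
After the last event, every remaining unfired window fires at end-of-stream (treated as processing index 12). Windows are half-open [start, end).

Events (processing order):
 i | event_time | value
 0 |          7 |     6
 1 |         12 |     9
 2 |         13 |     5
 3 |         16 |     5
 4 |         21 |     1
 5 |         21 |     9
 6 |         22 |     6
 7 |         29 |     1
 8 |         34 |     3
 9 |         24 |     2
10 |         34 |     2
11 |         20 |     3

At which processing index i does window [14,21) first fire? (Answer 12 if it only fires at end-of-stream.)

i=0 t=7 v=6: → [7,14); WM=−∞
i=1 t=12 v=9: → [7,14); WM=−∞
i=2 t=13 v=5: → [7,14); WM=12
i=3 t=16 v=5: → [14,21); WM=12
i=4 t=21 v=1: → [21,28); WM=12
i=5 t=21 v=9: → [21,28); WM=20; [7,14) fires=3
i=6 t=22 v=6: → [21,28); WM=20
i=7 t=29 v=1: → [28,35); WM=20
i=8 t=34 v=3: → [28,35); WM=33; [14,21) fires=1 [21,28) fires=3
i=9 t=24 v=2: DROP (t<33-2); WM=33
i=10 t=34 v=2: → [28,35); WM=33
i=11 t=20 v=3: DROP (t<33-2); WM=33

8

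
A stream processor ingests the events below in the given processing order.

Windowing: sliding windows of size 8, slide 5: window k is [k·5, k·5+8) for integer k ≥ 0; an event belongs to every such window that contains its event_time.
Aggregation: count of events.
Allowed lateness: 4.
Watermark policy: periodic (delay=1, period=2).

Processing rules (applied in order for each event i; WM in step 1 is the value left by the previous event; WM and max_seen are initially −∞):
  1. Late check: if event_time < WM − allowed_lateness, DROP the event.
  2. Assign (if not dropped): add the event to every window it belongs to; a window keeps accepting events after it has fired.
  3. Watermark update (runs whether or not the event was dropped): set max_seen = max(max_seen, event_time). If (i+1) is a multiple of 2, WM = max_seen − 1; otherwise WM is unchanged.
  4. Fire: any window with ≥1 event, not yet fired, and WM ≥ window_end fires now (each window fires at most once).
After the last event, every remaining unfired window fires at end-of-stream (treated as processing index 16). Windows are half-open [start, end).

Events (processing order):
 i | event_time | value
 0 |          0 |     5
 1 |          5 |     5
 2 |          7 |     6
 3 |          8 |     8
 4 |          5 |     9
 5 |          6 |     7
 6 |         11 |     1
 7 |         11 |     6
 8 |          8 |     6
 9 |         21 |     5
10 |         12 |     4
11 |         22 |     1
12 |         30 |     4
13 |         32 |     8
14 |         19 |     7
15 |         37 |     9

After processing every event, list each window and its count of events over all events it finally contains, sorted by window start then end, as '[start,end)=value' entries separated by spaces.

i=0 t=0 v=5: → [0,8); WM=−∞
i=1 t=5 v=5: → [5,13),[0,8); WM=4
i=2 t=7 v=6: → [5,13),[0,8); WM=4
i=3 t=8 v=8: → [5,13); WM=7
i=4 t=5 v=9: → [5,13),[0,8); WM=7
i=5 t=6 v=7: → [5,13),[0,8); WM=7
i=6 t=11 v=1: → [10,18),[5,13); WM=7
i=7 t=11 v=6: → [10,18),[5,13); WM=10; [0,8) fires=5
i=8 t=8 v=6: → [5,13); WM=10
i=9 t=21 v=5: → [20,28),[15,23); WM=20; [5,13) fires=8 [10,18) fires=2
i=10 t=12 v=4: DROP (t<20-4); WM=20
i=11 t=22 v=1: → [20,28),[15,23); WM=21
i=12 t=30 v=4: → [30,38),[25,33); WM=21
i=13 t=32 v=8: → [30,38),[25,33); WM=31; [15,23) fires=2 [20,28) fires=2
i=14 t=19 v=7: DROP (t<31-4); WM=31
i=15 t=37 v=9: → [35,43),[30,38); WM=36; [25,33) fires=2

[0,8)=5 [5,13)=8 [10,18)=2 [15,23)=2 [20,28)=2 [25,33)=2 [30,38)=3 [35,43)=1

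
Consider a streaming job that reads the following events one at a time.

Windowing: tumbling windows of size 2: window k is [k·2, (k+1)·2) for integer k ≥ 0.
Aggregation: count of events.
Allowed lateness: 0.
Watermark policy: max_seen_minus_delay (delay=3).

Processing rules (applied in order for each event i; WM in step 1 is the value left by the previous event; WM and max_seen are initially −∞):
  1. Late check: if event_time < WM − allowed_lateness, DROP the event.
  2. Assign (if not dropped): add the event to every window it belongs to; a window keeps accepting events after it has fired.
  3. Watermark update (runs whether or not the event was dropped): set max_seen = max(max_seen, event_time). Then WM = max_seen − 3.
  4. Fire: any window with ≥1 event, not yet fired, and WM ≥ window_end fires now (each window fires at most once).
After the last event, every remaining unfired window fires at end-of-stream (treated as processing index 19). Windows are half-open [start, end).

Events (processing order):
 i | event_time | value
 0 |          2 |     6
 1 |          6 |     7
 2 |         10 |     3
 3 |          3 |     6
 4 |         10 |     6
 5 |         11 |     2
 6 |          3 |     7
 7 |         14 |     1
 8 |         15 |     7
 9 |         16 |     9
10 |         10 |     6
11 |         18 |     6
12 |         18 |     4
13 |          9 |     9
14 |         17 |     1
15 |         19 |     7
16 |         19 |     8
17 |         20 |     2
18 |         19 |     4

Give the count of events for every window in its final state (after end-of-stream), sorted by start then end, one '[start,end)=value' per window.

i=0 t=2 v=6: → [2,4); WM=-1
i=1 t=6 v=7: → [6,8); WM=3
i=2 t=10 v=3: → [10,12); WM=7; [2,4) fires=1
i=3 t=3 v=6: DROP (t<7-0); WM=7
i=4 t=10 v=6: → [10,12); WM=7
i=5 t=11 v=2: → [10,12); WM=8; [6,8) fires=1
i=6 t=3 v=7: DROP (t<8-0); WM=8
i=7 t=14 v=1: → [14,16); WM=11
i=8 t=15 v=7: → [14,16); WM=12; [10,12) fires=3
i=9 t=16 v=9: → [16,18); WM=13
i=10 t=10 v=6: DROP (t<13-0); WM=13
i=11 t=18 v=6: → [18,20); WM=15
i=12 t=18 v=4: → [18,20); WM=15
i=13 t=9 v=9: DROP (t<15-0); WM=15
i=14 t=17 v=1: → [16,18); WM=15
i=15 t=19 v=7: → [18,20); WM=16; [14,16) fires=2
i=16 t=19 v=8: → [18,20); WM=16
i=17 t=20 v=2: → [20,22); WM=17
i=18 t=19 v=4: → [18,20); WM=17

[2,4)=1 [6,8)=1 [10,12)=3 [14,16)=2 [16,18)=2 [18,20)=5 [20,22)=1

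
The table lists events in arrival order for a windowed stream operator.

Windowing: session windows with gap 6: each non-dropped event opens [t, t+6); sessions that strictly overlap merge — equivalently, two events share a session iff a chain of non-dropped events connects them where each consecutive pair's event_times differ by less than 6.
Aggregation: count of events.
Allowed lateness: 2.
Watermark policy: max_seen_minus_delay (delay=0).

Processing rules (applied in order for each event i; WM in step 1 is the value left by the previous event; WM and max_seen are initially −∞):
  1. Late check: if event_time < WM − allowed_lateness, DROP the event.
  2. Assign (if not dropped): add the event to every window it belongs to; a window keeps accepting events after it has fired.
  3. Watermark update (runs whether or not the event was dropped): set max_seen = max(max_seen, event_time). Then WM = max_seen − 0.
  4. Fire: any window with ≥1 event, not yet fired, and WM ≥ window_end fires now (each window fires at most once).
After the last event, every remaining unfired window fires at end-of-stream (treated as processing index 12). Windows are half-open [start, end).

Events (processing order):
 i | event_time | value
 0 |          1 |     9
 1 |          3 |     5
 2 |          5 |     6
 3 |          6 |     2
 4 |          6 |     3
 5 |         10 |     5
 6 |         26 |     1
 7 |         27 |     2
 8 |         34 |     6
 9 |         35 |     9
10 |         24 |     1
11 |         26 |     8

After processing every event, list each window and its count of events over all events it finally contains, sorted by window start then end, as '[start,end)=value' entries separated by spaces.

i=0 t=1 v=9: → [1,7); WM=1
i=1 t=3 v=5: → [1,9); WM=3
i=2 t=5 v=6: → [1,11); WM=5
i=3 t=6 v=2: → [1,12); WM=6
i=4 t=6 v=3: → [1,12); WM=6
i=5 t=10 v=5: → [1,16); WM=10
i=6 t=26 v=1: → [26,32); WM=26
i=7 t=27 v=2: → [26,33); WM=27
i=8 t=34 v=6: → [34,40); WM=34
i=9 t=35 v=9: → [34,41); WM=35
i=10 t=24 v=1: DROP (t<35-2); WM=35
i=11 t=26 v=8: DROP (t<35-2); WM=35

[1,16)=6 [26,33)=2 [34,41)=2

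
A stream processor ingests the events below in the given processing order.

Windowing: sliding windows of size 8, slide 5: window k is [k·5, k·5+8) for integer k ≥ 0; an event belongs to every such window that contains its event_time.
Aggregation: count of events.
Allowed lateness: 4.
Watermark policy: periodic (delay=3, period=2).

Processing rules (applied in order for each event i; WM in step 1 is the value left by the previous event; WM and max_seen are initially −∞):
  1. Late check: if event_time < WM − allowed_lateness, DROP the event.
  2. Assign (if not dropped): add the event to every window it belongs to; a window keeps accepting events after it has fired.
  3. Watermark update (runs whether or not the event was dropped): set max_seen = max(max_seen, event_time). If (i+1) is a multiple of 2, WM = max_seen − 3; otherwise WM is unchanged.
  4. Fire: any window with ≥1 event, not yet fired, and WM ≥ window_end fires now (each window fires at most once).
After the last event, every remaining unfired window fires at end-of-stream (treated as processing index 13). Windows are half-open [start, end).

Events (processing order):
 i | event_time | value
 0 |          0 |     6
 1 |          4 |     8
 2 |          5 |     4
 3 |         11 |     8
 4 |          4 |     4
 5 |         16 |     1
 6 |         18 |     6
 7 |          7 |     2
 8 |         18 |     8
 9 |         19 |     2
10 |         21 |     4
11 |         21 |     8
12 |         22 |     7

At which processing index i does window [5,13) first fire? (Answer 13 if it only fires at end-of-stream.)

i=0 t=0 v=6: → [0,8); WM=−∞
i=1 t=4 v=8: → [0,8); WM=1
i=2 t=5 v=4: → [5,13),[0,8); WM=1
i=3 t=11 v=8: → [10,18),[5,13); WM=8; [0,8) fires=3
i=4 t=4 v=4: → [0,8); WM=8
i=5 t=16 v=1: → [15,23),[10,18); WM=13; [5,13) fires=2
i=6 t=18 v=6: → [15,23); WM=13
i=7 t=7 v=2: DROP (t<13-4); WM=15
i=8 t=18 v=8: → [15,23); WM=15
i=9 t=19 v=2: → [15,23); WM=16
i=10 t=21 v=4: → [20,28),[15,23); WM=16
i=11 t=21 v=8: → [20,28),[15,23); WM=18; [10,18) fires=2
i=12 t=22 v=7: → [20,28),[15,23); WM=18

5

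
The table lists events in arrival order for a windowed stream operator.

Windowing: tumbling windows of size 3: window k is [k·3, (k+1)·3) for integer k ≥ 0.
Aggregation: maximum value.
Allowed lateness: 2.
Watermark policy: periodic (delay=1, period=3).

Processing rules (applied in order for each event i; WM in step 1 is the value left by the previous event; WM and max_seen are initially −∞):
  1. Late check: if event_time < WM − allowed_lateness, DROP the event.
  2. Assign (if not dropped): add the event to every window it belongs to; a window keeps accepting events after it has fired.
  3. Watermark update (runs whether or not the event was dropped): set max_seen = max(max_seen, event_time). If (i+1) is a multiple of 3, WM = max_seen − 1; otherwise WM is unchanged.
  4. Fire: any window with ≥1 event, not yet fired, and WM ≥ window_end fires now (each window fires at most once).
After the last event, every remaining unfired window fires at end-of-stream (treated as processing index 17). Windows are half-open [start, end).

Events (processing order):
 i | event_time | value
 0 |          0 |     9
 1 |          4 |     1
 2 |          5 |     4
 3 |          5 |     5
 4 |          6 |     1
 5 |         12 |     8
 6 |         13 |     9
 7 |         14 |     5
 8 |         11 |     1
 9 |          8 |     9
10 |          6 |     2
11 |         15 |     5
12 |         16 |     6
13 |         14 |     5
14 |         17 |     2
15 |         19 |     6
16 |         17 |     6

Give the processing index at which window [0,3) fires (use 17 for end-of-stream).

i=0 t=0 v=9: → [0,3); WM=−∞
i=1 t=4 v=1: → [3,6); WM=−∞
i=2 t=5 v=4: → [3,6); WM=4; [0,3) fires=9
i=3 t=5 v=5: → [3,6); WM=4
i=4 t=6 v=1: → [6,9); WM=4
i=5 t=12 v=8: → [12,15); WM=11; [3,6) fires=5 [6,9) fires=1
i=6 t=13 v=9: → [12,15); WM=11
i=7 t=14 v=5: → [12,15); WM=11
i=8 t=11 v=1: → [9,12); WM=13; [9,12) fires=1
i=9 t=8 v=9: DROP (t<13-2); WM=13
i=10 t=6 v=2: DROP (t<13-2); WM=13
i=11 t=15 v=5: → [15,18); WM=14
i=12 t=16 v=6: → [15,18); WM=14
i=13 t=14 v=5: → [12,15); WM=14
i=14 t=17 v=2: → [15,18); WM=16; [12,15) fires=9
i=15 t=19 v=6: → [18,21); WM=16
i=16 t=17 v=6: → [15,18); WM=16

2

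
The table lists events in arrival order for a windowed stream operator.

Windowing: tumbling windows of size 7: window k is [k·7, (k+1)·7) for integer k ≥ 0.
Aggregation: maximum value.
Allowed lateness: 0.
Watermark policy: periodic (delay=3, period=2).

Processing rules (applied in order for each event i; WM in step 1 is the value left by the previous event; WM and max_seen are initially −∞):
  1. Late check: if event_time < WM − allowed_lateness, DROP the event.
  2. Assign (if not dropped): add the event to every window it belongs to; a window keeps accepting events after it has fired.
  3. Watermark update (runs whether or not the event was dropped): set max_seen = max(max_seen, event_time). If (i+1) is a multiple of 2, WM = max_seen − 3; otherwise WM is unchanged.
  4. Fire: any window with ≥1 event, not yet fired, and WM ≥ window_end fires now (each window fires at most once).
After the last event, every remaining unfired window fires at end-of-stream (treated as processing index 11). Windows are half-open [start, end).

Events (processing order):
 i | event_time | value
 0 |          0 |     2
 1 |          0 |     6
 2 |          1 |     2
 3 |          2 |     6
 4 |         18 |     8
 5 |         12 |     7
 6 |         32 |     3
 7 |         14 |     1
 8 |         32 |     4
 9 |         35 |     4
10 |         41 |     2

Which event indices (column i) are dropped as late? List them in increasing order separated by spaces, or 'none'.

i=0 t=0 v=2: → [0,7); WM=−∞
i=1 t=0 v=6: → [0,7); WM=-3
i=2 t=1 v=2: → [0,7); WM=-3
i=3 t=2 v=6: → [0,7); WM=-1
i=4 t=18 v=8: → [14,21); WM=-1
i=5 t=12 v=7: → [7,14); WM=15; [0,7) fires=6 [7,14) fires=7
i=6 t=32 v=3: → [28,35); WM=15
i=7 t=14 v=1: DROP (t<15-0); WM=29; [14,21) fires=8
i=8 t=32 v=4: → [28,35); WM=29
i=9 t=35 v=4: → [35,42); WM=32
i=10 t=41 v=2: → [35,42); WM=32

7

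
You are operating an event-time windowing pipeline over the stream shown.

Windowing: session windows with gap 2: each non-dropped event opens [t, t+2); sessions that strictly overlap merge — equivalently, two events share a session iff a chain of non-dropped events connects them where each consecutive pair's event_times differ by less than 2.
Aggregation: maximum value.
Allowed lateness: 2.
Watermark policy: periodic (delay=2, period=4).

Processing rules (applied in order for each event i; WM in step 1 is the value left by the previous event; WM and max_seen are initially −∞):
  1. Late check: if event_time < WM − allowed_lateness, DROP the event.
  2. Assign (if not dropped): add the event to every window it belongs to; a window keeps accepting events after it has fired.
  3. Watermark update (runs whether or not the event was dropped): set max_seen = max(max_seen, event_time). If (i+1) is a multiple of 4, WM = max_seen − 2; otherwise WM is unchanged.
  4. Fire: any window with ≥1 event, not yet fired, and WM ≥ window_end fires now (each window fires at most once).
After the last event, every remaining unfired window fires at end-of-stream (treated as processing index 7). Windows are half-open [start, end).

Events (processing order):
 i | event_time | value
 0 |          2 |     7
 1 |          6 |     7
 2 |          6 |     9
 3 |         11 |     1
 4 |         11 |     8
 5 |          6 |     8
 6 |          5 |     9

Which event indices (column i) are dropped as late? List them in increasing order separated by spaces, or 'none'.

5 6

i=0 t=2 v=7: → [2,4); WM=−∞
i=1 t=6 v=7: → [6,8); WM=−∞
i=2 t=6 v=9: → [6,8); WM=−∞
i=3 t=11 v=1: → [11,13); WM=9
i=4 t=11 v=8: → [11,13); WM=9
i=5 t=6 v=8: DROP (t<9-2); WM=9
i=6 t=5 v=9: DROP (t<9-2); WM=9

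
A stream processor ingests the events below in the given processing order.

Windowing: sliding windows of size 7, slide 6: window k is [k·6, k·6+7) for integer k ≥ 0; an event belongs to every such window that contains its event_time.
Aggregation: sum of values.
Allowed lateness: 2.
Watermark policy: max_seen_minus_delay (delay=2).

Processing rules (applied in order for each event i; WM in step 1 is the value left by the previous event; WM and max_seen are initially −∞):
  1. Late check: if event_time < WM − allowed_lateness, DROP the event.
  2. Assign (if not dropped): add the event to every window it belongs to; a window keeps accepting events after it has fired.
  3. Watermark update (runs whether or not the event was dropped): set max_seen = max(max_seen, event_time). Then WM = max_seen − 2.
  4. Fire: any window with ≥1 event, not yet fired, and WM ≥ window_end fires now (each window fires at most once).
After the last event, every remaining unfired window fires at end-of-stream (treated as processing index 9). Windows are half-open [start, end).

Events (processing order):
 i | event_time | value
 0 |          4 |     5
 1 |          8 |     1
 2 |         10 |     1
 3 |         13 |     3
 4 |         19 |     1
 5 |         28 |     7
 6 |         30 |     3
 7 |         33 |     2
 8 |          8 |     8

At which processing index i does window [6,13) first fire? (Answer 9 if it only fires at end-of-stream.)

i=0 t=4 v=5: → [0,7); WM=2
i=1 t=8 v=1: → [6,13); WM=6
i=2 t=10 v=1: → [6,13); WM=8; [0,7) fires=5
i=3 t=13 v=3: → [12,19); WM=11
i=4 t=19 v=1: → [18,25); WM=17; [6,13) fires=2
i=5 t=28 v=7: → [24,31); WM=26; [12,19) fires=3 [18,25) fires=1
i=6 t=30 v=3: → [30,37),[24,31); WM=28
i=7 t=33 v=2: → [30,37); WM=31; [24,31) fires=10
i=8 t=8 v=8: DROP (t<31-2); WM=31

4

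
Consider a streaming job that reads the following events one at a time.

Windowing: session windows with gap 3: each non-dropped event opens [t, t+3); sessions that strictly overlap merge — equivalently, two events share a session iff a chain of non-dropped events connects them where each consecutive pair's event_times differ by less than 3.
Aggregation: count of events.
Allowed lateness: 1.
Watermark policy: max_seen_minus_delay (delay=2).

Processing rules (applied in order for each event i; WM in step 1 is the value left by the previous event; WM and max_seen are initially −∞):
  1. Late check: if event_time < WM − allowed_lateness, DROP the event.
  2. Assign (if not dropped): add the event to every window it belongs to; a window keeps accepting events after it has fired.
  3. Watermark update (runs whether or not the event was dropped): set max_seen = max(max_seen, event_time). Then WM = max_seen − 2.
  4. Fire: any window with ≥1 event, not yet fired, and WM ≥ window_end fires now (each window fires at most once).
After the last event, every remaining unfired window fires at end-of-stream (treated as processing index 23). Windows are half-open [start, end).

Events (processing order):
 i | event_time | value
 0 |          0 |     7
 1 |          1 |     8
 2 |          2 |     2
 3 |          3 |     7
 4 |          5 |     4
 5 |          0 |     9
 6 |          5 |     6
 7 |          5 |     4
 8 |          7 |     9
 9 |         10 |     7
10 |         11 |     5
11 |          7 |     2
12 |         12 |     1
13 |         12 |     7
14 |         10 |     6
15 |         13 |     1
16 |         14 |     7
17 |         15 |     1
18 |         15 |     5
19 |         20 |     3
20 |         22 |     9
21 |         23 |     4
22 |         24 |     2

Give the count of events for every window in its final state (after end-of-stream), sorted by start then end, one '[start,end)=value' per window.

[0,10)=8 [10,18)=9 [20,27)=4

i=0 t=0 v=7: → [0,3); WM=-2
i=1 t=1 v=8: → [0,4); WM=-1
i=2 t=2 v=2: → [0,5); WM=0
i=3 t=3 v=7: → [0,6); WM=1
i=4 t=5 v=4: → [0,8); WM=3
i=5 t=0 v=9: DROP (t<3-1); WM=3
i=6 t=5 v=6: → [0,8); WM=3
i=7 t=5 v=4: → [0,8); WM=3
i=8 t=7 v=9: → [0,10); WM=5
i=9 t=10 v=7: → [10,13); WM=8
i=10 t=11 v=5: → [10,14); WM=9
i=11 t=7 v=2: DROP (t<9-1); WM=9
i=12 t=12 v=1: → [10,15); WM=10
i=13 t=12 v=7: → [10,15); WM=10
i=14 t=10 v=6: → [10,15); WM=10
i=15 t=13 v=1: → [10,16); WM=11
i=16 t=14 v=7: → [10,17); WM=12
i=17 t=15 v=1: → [10,18); WM=13
i=18 t=15 v=5: → [10,18); WM=13
i=19 t=20 v=3: → [20,23); WM=18
i=20 t=22 v=9: → [20,25); WM=20
i=21 t=23 v=4: → [20,26); WM=21
i=22 t=24 v=2: → [20,27); WM=22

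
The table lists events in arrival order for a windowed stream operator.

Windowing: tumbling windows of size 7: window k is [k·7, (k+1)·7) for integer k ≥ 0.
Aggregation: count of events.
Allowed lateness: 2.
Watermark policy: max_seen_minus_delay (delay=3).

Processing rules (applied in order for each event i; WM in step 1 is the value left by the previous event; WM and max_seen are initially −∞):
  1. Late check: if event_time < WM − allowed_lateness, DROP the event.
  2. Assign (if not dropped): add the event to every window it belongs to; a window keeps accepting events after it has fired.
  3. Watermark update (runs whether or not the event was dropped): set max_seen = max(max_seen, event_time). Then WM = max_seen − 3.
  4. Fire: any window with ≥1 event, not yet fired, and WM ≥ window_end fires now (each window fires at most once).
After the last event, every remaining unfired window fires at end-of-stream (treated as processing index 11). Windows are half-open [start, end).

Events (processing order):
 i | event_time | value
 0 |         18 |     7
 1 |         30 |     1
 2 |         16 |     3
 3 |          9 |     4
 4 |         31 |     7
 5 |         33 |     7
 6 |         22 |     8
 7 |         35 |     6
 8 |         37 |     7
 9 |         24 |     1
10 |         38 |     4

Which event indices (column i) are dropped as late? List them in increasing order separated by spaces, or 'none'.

i=0 t=18 v=7: → [14,21); WM=15
i=1 t=30 v=1: → [28,35); WM=27; [14,21) fires=1
i=2 t=16 v=3: DROP (t<27-2); WM=27
i=3 t=9 v=4: DROP (t<27-2); WM=27
i=4 t=31 v=7: → [28,35); WM=28
i=5 t=33 v=7: → [28,35); WM=30
i=6 t=22 v=8: DROP (t<30-2); WM=30
i=7 t=35 v=6: → [35,42); WM=32
i=8 t=37 v=7: → [35,42); WM=34
i=9 t=24 v=1: DROP (t<34-2); WM=34
i=10 t=38 v=4: → [35,42); WM=35; [28,35) fires=3

2 3 6 9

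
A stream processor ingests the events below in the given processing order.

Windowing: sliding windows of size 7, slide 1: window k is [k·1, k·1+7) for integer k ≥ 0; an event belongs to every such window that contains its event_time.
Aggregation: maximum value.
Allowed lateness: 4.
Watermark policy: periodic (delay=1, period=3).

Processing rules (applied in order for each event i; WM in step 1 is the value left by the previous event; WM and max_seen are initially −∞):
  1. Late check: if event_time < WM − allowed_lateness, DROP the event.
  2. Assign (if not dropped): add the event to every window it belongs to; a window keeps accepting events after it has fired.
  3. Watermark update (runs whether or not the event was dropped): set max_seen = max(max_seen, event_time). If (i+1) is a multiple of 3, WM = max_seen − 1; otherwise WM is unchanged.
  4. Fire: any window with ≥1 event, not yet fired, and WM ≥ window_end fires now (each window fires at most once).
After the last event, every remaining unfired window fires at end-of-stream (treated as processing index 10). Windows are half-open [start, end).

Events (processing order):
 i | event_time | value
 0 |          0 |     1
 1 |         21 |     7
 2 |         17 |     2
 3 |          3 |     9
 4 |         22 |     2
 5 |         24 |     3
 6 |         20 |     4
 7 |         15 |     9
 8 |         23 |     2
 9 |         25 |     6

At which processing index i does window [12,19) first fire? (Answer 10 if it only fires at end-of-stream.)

i=0 t=0 v=1: → [0,7); WM=−∞
i=1 t=21 v=7: → [21,28),[20,27),[19,26),[18,25),[17,24),[16,23),[15,22); WM=−∞
i=2 t=17 v=2: → [17,24),[16,23),[15,22),[14,21),[13,20),[12,19),[11,18); WM=20; [0,7) fires=1 [11,18) fires=2 [12,19) fires=2 [13,20) fires=2
i=3 t=3 v=9: DROP (t<20-4); WM=20
i=4 t=22 v=2: → [22,29),[21,28),[20,27),[19,26),[18,25),[17,24),[16,23); WM=20
i=5 t=24 v=3: → [24,31),[23,30),[22,29),[21,28),[20,27),[19,26),[18,25); WM=23; [14,21) fires=2 [15,22) fires=7 [16,23) fires=7
i=6 t=20 v=4: → [20,27),[19,26),[18,25),[17,24),[16,23),[15,22),[14,21); WM=23
i=7 t=15 v=9: DROP (t<23-4); WM=23
i=8 t=23 v=2: → [23,30),[22,29),[21,28),[20,27),[19,26),[18,25),[17,24); WM=23
i=9 t=25 v=6: → [25,32),[24,31),[23,30),[22,29),[21,28),[20,27),[19,26); WM=23

2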